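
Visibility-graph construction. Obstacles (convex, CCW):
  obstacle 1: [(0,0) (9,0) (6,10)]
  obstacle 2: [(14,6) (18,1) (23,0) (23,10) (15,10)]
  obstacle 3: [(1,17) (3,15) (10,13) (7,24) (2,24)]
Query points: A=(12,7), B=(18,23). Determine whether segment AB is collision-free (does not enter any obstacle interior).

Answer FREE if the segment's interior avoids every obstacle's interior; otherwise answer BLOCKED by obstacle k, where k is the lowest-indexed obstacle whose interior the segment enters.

Obstacle 1 [(0,0) (9,0) (6,10)]:
  edge (0,0)–(9,0): clear
  edge (9,0)–(6,10): clear
  edge (6,10)–(0,0): clear
  midpoint (15,15) outside
  → clear
Obstacle 2 [(14,6) (18,1) (23,0) (23,10) (15,10)]:
  edge (14,6)–(18,1): clear
  edge (18,1)–(23,0): clear
  edge (23,0)–(23,10): clear
  edge (23,10)–(15,10): clear
  edge (15,10)–(14,6): clear
  midpoint (15,15) outside
  → clear
Obstacle 3 [(1,17) (3,15) (10,13) (7,24) (2,24)]:
  edge (1,17)–(3,15): clear
  edge (3,15)–(10,13): clear
  edge (10,13)–(7,24): clear
  edge (7,24)–(2,24): clear
  edge (2,24)–(1,17): clear
  midpoint (15,15) outside
  → clear

FREE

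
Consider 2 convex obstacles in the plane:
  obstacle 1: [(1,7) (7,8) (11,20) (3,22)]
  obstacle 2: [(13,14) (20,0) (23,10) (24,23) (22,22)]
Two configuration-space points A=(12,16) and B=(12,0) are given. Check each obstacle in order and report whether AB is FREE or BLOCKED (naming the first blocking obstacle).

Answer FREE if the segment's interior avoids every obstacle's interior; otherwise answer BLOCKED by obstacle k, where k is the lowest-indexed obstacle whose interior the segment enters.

Obstacle 1 [(1,7) (7,8) (11,20) (3,22)]:
  edge (1,7)–(7,8): clear
  edge (7,8)–(11,20): clear
  edge (11,20)–(3,22): clear
  edge (3,22)–(1,7): clear
  midpoint (12,8) outside
  → clear
Obstacle 2 [(13,14) (20,0) (23,10) (24,23) (22,22)]:
  edge (13,14)–(20,0): clear
  edge (20,0)–(23,10): clear
  edge (23,10)–(24,23): clear
  edge (24,23)–(22,22): clear
  edge (22,22)–(13,14): clear
  midpoint (12,8) outside
  → clear

FREE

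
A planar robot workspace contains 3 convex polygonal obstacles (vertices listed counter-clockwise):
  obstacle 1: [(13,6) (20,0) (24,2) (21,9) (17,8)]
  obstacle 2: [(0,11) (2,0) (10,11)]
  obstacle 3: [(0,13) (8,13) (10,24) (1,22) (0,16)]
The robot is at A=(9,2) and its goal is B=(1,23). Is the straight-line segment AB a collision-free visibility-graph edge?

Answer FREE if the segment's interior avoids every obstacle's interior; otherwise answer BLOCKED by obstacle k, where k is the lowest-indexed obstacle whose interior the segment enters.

Obstacle 1 [(13,6) (20,0) (24,2) (21,9) (17,8)]:
  edge (13,6)–(20,0): clear
  edge (20,0)–(24,2): clear
  edge (24,2)–(21,9): clear
  edge (21,9)–(17,8): clear
  edge (17,8)–(13,6): clear
  midpoint (5,25/2) outside
  → clear
Obstacle 2 [(0,11) (2,0) (10,11)]:
  edge (0,11)–(2,0): clear
  edge (2,0)–(10,11): crosses AB
  edge (10,11)–(0,11): crosses AB
  → BLOCKED
Obstacle 3 [(0,13) (8,13) (10,24) (1,22) (0,16)]:
  edge (0,13)–(8,13): crosses AB
  edge (8,13)–(10,24): clear
  edge (10,24)–(1,22): crosses AB
  edge (1,22)–(0,16): clear
  edge (0,16)–(0,13): clear
  → BLOCKED

BLOCKED by obstacle 2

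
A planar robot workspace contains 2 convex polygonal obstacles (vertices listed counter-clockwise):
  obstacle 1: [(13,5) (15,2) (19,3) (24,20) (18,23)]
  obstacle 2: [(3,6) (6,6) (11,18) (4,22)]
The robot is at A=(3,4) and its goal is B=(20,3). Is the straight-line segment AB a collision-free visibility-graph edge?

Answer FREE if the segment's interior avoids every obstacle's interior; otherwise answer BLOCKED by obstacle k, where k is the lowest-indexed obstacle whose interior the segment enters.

BLOCKED by obstacle 1

Obstacle 1 [(13,5) (15,2) (19,3) (24,20) (18,23)]:
  edge (13,5)–(15,2): crosses AB
  edge (15,2)–(19,3): clear
  edge (19,3)–(24,20): crosses AB
  edge (24,20)–(18,23): clear
  edge (18,23)–(13,5): clear
  → BLOCKED
Obstacle 2 [(3,6) (6,6) (11,18) (4,22)]:
  edge (3,6)–(6,6): clear
  edge (6,6)–(11,18): clear
  edge (11,18)–(4,22): clear
  edge (4,22)–(3,6): clear
  midpoint (23/2,7/2) outside
  → clear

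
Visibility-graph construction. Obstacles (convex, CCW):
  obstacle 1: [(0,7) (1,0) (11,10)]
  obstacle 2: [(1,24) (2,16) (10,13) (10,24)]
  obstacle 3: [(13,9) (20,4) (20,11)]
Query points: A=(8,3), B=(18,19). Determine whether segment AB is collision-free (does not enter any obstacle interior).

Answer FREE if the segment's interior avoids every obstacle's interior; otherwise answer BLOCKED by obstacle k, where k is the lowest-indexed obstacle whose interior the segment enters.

FREE

Obstacle 1 [(0,7) (1,0) (11,10)]:
  edge (0,7)–(1,0): clear
  edge (1,0)–(11,10): clear
  edge (11,10)–(0,7): clear
  midpoint (13,11) outside
  → clear
Obstacle 2 [(1,24) (2,16) (10,13) (10,24)]:
  edge (1,24)–(2,16): clear
  edge (2,16)–(10,13): clear
  edge (10,13)–(10,24): clear
  edge (10,24)–(1,24): clear
  midpoint (13,11) outside
  → clear
Obstacle 3 [(13,9) (20,4) (20,11)]:
  edge (13,9)–(20,4): clear
  edge (20,4)–(20,11): clear
  edge (20,11)–(13,9): clear
  midpoint (13,11) outside
  → clear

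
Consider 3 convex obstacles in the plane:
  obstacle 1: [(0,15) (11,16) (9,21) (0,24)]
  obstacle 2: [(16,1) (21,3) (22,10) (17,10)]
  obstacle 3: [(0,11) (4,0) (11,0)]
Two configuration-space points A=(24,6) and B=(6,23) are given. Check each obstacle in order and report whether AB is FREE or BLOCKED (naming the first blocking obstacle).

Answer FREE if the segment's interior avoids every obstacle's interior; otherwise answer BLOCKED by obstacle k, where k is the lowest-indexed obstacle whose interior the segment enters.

BLOCKED by obstacle 1

Obstacle 1 [(0,15) (11,16) (9,21) (0,24)]:
  edge (0,15)–(11,16): clear
  edge (11,16)–(9,21): crosses AB
  edge (9,21)–(0,24): crosses AB
  edge (0,24)–(0,15): clear
  → BLOCKED
Obstacle 2 [(16,1) (21,3) (22,10) (17,10)]:
  edge (16,1)–(21,3): clear
  edge (21,3)–(22,10): crosses AB
  edge (22,10)–(17,10): crosses AB
  edge (17,10)–(16,1): clear
  → BLOCKED
Obstacle 3 [(0,11) (4,0) (11,0)]:
  edge (0,11)–(4,0): clear
  edge (4,0)–(11,0): clear
  edge (11,0)–(0,11): clear
  midpoint (15,29/2) outside
  → clear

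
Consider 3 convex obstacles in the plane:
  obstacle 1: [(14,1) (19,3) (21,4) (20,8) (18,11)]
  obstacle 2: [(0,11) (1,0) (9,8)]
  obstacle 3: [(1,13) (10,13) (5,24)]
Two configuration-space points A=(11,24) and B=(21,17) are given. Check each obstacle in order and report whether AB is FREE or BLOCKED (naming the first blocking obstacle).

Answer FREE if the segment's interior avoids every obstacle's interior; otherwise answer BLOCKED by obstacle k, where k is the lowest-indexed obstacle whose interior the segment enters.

Obstacle 1 [(14,1) (19,3) (21,4) (20,8) (18,11)]:
  edge (14,1)–(19,3): clear
  edge (19,3)–(21,4): clear
  edge (21,4)–(20,8): clear
  edge (20,8)–(18,11): clear
  edge (18,11)–(14,1): clear
  midpoint (16,41/2) outside
  → clear
Obstacle 2 [(0,11) (1,0) (9,8)]:
  edge (0,11)–(1,0): clear
  edge (1,0)–(9,8): clear
  edge (9,8)–(0,11): clear
  midpoint (16,41/2) outside
  → clear
Obstacle 3 [(1,13) (10,13) (5,24)]:
  edge (1,13)–(10,13): clear
  edge (10,13)–(5,24): clear
  edge (5,24)–(1,13): clear
  midpoint (16,41/2) outside
  → clear

FREE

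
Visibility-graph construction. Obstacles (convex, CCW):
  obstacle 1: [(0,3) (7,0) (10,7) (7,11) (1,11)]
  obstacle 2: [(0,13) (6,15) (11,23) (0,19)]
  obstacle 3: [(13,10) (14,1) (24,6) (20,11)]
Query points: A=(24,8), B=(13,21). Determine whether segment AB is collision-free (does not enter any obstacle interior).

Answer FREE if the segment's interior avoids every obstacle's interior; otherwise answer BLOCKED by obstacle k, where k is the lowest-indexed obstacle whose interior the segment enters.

FREE

Obstacle 1 [(0,3) (7,0) (10,7) (7,11) (1,11)]:
  edge (0,3)–(7,0): clear
  edge (7,0)–(10,7): clear
  edge (10,7)–(7,11): clear
  edge (7,11)–(1,11): clear
  edge (1,11)–(0,3): clear
  midpoint (37/2,29/2) outside
  → clear
Obstacle 2 [(0,13) (6,15) (11,23) (0,19)]:
  edge (0,13)–(6,15): clear
  edge (6,15)–(11,23): clear
  edge (11,23)–(0,19): clear
  edge (0,19)–(0,13): clear
  midpoint (37/2,29/2) outside
  → clear
Obstacle 3 [(13,10) (14,1) (24,6) (20,11)]:
  edge (13,10)–(14,1): clear
  edge (14,1)–(24,6): clear
  edge (24,6)–(20,11): clear
  edge (20,11)–(13,10): clear
  midpoint (37/2,29/2) outside
  → clear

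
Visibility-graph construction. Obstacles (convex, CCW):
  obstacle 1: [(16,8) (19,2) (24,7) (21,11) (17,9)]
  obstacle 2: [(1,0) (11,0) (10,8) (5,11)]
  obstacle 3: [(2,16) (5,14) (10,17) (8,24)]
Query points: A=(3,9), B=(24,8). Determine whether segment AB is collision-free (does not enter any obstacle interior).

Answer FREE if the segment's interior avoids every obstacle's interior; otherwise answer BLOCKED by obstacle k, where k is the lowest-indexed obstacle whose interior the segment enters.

Obstacle 1 [(16,8) (19,2) (24,7) (21,11) (17,9)]:
  edge (16,8)–(19,2): clear
  edge (19,2)–(24,7): clear
  edge (24,7)–(21,11): crosses AB
  edge (21,11)–(17,9): clear
  edge (17,9)–(16,8): crosses AB
  → BLOCKED
Obstacle 2 [(1,0) (11,0) (10,8) (5,11)]:
  edge (1,0)–(11,0): clear
  edge (11,0)–(10,8): clear
  edge (10,8)–(5,11): crosses AB
  edge (5,11)–(1,0): crosses AB
  → BLOCKED
Obstacle 3 [(2,16) (5,14) (10,17) (8,24)]:
  edge (2,16)–(5,14): clear
  edge (5,14)–(10,17): clear
  edge (10,17)–(8,24): clear
  edge (8,24)–(2,16): clear
  midpoint (27/2,17/2) outside
  → clear

BLOCKED by obstacle 1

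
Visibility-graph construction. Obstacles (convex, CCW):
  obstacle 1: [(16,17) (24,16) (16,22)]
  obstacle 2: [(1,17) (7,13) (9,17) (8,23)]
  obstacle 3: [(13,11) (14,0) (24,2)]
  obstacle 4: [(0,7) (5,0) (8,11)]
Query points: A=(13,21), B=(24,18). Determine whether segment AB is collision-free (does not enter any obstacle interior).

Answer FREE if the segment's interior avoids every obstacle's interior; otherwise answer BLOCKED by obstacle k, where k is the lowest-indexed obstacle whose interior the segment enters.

BLOCKED by obstacle 1

Obstacle 1 [(16,17) (24,16) (16,22)]:
  edge (16,17)–(24,16): clear
  edge (24,16)–(16,22): crosses AB
  edge (16,22)–(16,17): crosses AB
  → BLOCKED
Obstacle 2 [(1,17) (7,13) (9,17) (8,23)]:
  edge (1,17)–(7,13): clear
  edge (7,13)–(9,17): clear
  edge (9,17)–(8,23): clear
  edge (8,23)–(1,17): clear
  midpoint (37/2,39/2) outside
  → clear
Obstacle 3 [(13,11) (14,0) (24,2)]:
  edge (13,11)–(14,0): clear
  edge (14,0)–(24,2): clear
  edge (24,2)–(13,11): clear
  midpoint (37/2,39/2) outside
  → clear
Obstacle 4 [(0,7) (5,0) (8,11)]:
  edge (0,7)–(5,0): clear
  edge (5,0)–(8,11): clear
  edge (8,11)–(0,7): clear
  midpoint (37/2,39/2) outside
  → clear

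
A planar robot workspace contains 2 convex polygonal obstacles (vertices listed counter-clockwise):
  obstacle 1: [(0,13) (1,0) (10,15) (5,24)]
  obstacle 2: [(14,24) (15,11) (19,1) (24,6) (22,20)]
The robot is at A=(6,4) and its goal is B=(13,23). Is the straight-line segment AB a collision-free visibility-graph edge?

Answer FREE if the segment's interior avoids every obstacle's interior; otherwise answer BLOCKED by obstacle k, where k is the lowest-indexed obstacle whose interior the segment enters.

FREE

Obstacle 1 [(0,13) (1,0) (10,15) (5,24)]:
  edge (0,13)–(1,0): clear
  edge (1,0)–(10,15): clear
  edge (10,15)–(5,24): clear
  edge (5,24)–(0,13): clear
  midpoint (19/2,27/2) outside
  → clear
Obstacle 2 [(14,24) (15,11) (19,1) (24,6) (22,20)]:
  edge (14,24)–(15,11): clear
  edge (15,11)–(19,1): clear
  edge (19,1)–(24,6): clear
  edge (24,6)–(22,20): clear
  edge (22,20)–(14,24): clear
  midpoint (19/2,27/2) outside
  → clear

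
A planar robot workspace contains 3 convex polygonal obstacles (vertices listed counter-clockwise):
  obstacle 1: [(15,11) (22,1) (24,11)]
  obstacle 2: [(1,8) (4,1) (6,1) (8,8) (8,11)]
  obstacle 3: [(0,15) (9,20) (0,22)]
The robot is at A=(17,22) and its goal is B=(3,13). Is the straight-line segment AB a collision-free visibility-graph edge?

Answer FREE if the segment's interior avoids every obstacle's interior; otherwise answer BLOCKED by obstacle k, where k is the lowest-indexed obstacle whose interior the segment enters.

FREE

Obstacle 1 [(15,11) (22,1) (24,11)]:
  edge (15,11)–(22,1): clear
  edge (22,1)–(24,11): clear
  edge (24,11)–(15,11): clear
  midpoint (10,35/2) outside
  → clear
Obstacle 2 [(1,8) (4,1) (6,1) (8,8) (8,11)]:
  edge (1,8)–(4,1): clear
  edge (4,1)–(6,1): clear
  edge (6,1)–(8,8): clear
  edge (8,8)–(8,11): clear
  edge (8,11)–(1,8): clear
  midpoint (10,35/2) outside
  → clear
Obstacle 3 [(0,15) (9,20) (0,22)]:
  edge (0,15)–(9,20): clear
  edge (9,20)–(0,22): clear
  edge (0,22)–(0,15): clear
  midpoint (10,35/2) outside
  → clear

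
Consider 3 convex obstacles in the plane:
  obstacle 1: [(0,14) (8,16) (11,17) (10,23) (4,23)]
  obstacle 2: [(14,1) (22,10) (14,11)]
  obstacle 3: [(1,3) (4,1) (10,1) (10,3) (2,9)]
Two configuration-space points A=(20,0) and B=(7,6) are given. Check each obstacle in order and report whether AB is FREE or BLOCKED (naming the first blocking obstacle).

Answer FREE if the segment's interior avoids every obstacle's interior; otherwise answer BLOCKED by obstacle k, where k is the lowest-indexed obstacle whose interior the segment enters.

BLOCKED by obstacle 2

Obstacle 1 [(0,14) (8,16) (11,17) (10,23) (4,23)]:
  edge (0,14)–(8,16): clear
  edge (8,16)–(11,17): clear
  edge (11,17)–(10,23): clear
  edge (10,23)–(4,23): clear
  edge (4,23)–(0,14): clear
  midpoint (27/2,3) outside
  → clear
Obstacle 2 [(14,1) (22,10) (14,11)]:
  edge (14,1)–(22,10): crosses AB
  edge (22,10)–(14,11): clear
  edge (14,11)–(14,1): crosses AB
  → BLOCKED
Obstacle 3 [(1,3) (4,1) (10,1) (10,3) (2,9)]:
  edge (1,3)–(4,1): clear
  edge (4,1)–(10,1): clear
  edge (10,1)–(10,3): clear
  edge (10,3)–(2,9): clear
  edge (2,9)–(1,3): clear
  midpoint (27/2,3) outside
  → clear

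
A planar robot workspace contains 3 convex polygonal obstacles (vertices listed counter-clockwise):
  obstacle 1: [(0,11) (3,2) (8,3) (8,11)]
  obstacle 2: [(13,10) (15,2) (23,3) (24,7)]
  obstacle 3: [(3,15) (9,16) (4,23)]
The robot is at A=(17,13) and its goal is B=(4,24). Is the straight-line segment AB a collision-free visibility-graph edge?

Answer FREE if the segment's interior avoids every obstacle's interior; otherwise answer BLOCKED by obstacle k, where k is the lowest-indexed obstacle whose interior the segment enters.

FREE

Obstacle 1 [(0,11) (3,2) (8,3) (8,11)]:
  edge (0,11)–(3,2): clear
  edge (3,2)–(8,3): clear
  edge (8,3)–(8,11): clear
  edge (8,11)–(0,11): clear
  midpoint (21/2,37/2) outside
  → clear
Obstacle 2 [(13,10) (15,2) (23,3) (24,7)]:
  edge (13,10)–(15,2): clear
  edge (15,2)–(23,3): clear
  edge (23,3)–(24,7): clear
  edge (24,7)–(13,10): clear
  midpoint (21/2,37/2) outside
  → clear
Obstacle 3 [(3,15) (9,16) (4,23)]:
  edge (3,15)–(9,16): clear
  edge (9,16)–(4,23): clear
  edge (4,23)–(3,15): clear
  midpoint (21/2,37/2) outside
  → clear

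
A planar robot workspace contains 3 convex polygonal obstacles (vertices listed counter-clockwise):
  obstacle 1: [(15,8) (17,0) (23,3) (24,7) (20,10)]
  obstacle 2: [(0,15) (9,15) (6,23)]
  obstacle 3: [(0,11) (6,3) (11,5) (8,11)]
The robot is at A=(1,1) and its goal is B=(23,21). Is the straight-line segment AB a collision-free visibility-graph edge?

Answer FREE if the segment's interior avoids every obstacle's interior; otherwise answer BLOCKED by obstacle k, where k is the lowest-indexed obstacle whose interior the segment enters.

Obstacle 1 [(15,8) (17,0) (23,3) (24,7) (20,10)]:
  edge (15,8)–(17,0): clear
  edge (17,0)–(23,3): clear
  edge (23,3)–(24,7): clear
  edge (24,7)–(20,10): clear
  edge (20,10)–(15,8): clear
  midpoint (12,11) outside
  → clear
Obstacle 2 [(0,15) (9,15) (6,23)]:
  edge (0,15)–(9,15): clear
  edge (9,15)–(6,23): clear
  edge (6,23)–(0,15): clear
  midpoint (12,11) outside
  → clear
Obstacle 3 [(0,11) (6,3) (11,5) (8,11)]:
  edge (0,11)–(6,3): crosses AB
  edge (6,3)–(11,5): clear
  edge (11,5)–(8,11): crosses AB
  edge (8,11)–(0,11): clear
  → BLOCKED

BLOCKED by obstacle 3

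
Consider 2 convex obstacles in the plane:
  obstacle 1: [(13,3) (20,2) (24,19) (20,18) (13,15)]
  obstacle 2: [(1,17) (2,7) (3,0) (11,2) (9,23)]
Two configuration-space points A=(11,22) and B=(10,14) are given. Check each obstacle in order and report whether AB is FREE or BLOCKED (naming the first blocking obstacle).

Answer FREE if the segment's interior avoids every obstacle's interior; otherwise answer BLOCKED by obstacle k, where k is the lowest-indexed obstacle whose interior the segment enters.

Obstacle 1 [(13,3) (20,2) (24,19) (20,18) (13,15)]:
  edge (13,3)–(20,2): clear
  edge (20,2)–(24,19): clear
  edge (24,19)–(20,18): clear
  edge (20,18)–(13,15): clear
  edge (13,15)–(13,3): clear
  midpoint (21/2,18) outside
  → clear
Obstacle 2 [(1,17) (2,7) (3,0) (11,2) (9,23)]:
  edge (1,17)–(2,7): clear
  edge (2,7)–(3,0): clear
  edge (3,0)–(11,2): clear
  edge (11,2)–(9,23): clear
  edge (9,23)–(1,17): clear
  midpoint (21/2,18) outside
  → clear

FREE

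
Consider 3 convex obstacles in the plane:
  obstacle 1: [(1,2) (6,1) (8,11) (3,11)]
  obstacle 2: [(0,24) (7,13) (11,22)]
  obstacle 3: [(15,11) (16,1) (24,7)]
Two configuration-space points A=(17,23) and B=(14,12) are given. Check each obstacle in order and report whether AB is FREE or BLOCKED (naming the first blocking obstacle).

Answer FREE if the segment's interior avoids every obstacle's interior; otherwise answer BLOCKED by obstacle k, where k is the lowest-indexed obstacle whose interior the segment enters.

Obstacle 1 [(1,2) (6,1) (8,11) (3,11)]:
  edge (1,2)–(6,1): clear
  edge (6,1)–(8,11): clear
  edge (8,11)–(3,11): clear
  edge (3,11)–(1,2): clear
  midpoint (31/2,35/2) outside
  → clear
Obstacle 2 [(0,24) (7,13) (11,22)]:
  edge (0,24)–(7,13): clear
  edge (7,13)–(11,22): clear
  edge (11,22)–(0,24): clear
  midpoint (31/2,35/2) outside
  → clear
Obstacle 3 [(15,11) (16,1) (24,7)]:
  edge (15,11)–(16,1): clear
  edge (16,1)–(24,7): clear
  edge (24,7)–(15,11): clear
  midpoint (31/2,35/2) outside
  → clear

FREE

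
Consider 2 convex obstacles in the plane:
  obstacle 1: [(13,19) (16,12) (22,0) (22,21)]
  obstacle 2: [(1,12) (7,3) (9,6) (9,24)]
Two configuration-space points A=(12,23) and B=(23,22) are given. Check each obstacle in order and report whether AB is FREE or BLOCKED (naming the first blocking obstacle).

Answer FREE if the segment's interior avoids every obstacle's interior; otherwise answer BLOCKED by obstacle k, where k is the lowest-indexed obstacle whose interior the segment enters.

Obstacle 1 [(13,19) (16,12) (22,0) (22,21)]:
  edge (13,19)–(16,12): clear
  edge (16,12)–(22,0): clear
  edge (22,0)–(22,21): clear
  edge (22,21)–(13,19): clear
  midpoint (35/2,45/2) outside
  → clear
Obstacle 2 [(1,12) (7,3) (9,6) (9,24)]:
  edge (1,12)–(7,3): clear
  edge (7,3)–(9,6): clear
  edge (9,6)–(9,24): clear
  edge (9,24)–(1,12): clear
  midpoint (35/2,45/2) outside
  → clear

FREE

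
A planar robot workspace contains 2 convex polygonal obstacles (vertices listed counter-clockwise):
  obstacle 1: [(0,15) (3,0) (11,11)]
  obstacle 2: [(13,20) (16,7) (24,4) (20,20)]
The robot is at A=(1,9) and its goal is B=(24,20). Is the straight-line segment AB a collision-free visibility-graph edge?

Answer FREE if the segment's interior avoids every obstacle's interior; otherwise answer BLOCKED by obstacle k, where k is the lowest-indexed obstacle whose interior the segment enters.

BLOCKED by obstacle 1

Obstacle 1 [(0,15) (3,0) (11,11)]:
  edge (0,15)–(3,0): crosses AB
  edge (3,0)–(11,11): clear
  edge (11,11)–(0,15): crosses AB
  → BLOCKED
Obstacle 2 [(13,20) (16,7) (24,4) (20,20)]:
  edge (13,20)–(16,7): crosses AB
  edge (16,7)–(24,4): clear
  edge (24,4)–(20,20): crosses AB
  edge (20,20)–(13,20): clear
  → BLOCKED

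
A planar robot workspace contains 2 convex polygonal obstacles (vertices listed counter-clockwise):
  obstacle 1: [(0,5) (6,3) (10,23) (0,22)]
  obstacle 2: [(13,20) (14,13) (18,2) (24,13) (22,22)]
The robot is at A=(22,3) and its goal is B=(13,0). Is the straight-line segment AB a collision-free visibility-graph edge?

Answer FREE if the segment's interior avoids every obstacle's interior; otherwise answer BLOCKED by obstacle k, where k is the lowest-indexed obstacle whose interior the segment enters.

FREE

Obstacle 1 [(0,5) (6,3) (10,23) (0,22)]:
  edge (0,5)–(6,3): clear
  edge (6,3)–(10,23): clear
  edge (10,23)–(0,22): clear
  edge (0,22)–(0,5): clear
  midpoint (35/2,3/2) outside
  → clear
Obstacle 2 [(13,20) (14,13) (18,2) (24,13) (22,22)]:
  edge (13,20)–(14,13): clear
  edge (14,13)–(18,2): clear
  edge (18,2)–(24,13): clear
  edge (24,13)–(22,22): clear
  edge (22,22)–(13,20): clear
  midpoint (35/2,3/2) outside
  → clear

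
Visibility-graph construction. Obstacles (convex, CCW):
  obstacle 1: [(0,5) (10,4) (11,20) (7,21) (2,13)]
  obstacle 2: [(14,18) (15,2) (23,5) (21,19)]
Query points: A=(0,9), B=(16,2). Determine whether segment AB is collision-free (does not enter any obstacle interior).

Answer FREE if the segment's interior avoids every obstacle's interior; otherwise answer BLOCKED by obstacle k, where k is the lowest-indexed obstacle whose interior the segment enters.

Obstacle 1 [(0,5) (10,4) (11,20) (7,21) (2,13)]:
  edge (0,5)–(10,4): clear
  edge (10,4)–(11,20): crosses AB
  edge (11,20)–(7,21): clear
  edge (7,21)–(2,13): clear
  edge (2,13)–(0,5): crosses AB
  → BLOCKED
Obstacle 2 [(14,18) (15,2) (23,5) (21,19)]:
  edge (14,18)–(15,2): crosses AB
  edge (15,2)–(23,5): crosses AB
  edge (23,5)–(21,19): clear
  edge (21,19)–(14,18): clear
  → BLOCKED

BLOCKED by obstacle 1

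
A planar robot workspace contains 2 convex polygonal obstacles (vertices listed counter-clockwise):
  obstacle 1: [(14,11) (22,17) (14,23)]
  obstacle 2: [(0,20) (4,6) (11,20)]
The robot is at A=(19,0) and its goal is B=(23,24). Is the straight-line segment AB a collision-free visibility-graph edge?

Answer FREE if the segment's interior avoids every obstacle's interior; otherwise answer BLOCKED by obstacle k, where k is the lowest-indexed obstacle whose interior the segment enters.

BLOCKED by obstacle 1

Obstacle 1 [(14,11) (22,17) (14,23)]:
  edge (14,11)–(22,17): crosses AB
  edge (22,17)–(14,23): crosses AB
  edge (14,23)–(14,11): clear
  → BLOCKED
Obstacle 2 [(0,20) (4,6) (11,20)]:
  edge (0,20)–(4,6): clear
  edge (4,6)–(11,20): clear
  edge (11,20)–(0,20): clear
  midpoint (21,12) outside
  → clear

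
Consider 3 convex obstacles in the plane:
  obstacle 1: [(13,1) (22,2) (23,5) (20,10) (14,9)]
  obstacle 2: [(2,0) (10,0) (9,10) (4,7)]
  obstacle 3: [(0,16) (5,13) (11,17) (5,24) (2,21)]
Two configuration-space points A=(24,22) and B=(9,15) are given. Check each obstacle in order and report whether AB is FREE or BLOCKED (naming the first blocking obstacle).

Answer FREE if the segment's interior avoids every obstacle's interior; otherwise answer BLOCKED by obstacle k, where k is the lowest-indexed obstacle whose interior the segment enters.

Obstacle 1 [(13,1) (22,2) (23,5) (20,10) (14,9)]:
  edge (13,1)–(22,2): clear
  edge (22,2)–(23,5): clear
  edge (23,5)–(20,10): clear
  edge (20,10)–(14,9): clear
  edge (14,9)–(13,1): clear
  midpoint (33/2,37/2) outside
  → clear
Obstacle 2 [(2,0) (10,0) (9,10) (4,7)]:
  edge (2,0)–(10,0): clear
  edge (10,0)–(9,10): clear
  edge (9,10)–(4,7): clear
  edge (4,7)–(2,0): clear
  midpoint (33/2,37/2) outside
  → clear
Obstacle 3 [(0,16) (5,13) (11,17) (5,24) (2,21)]:
  edge (0,16)–(5,13): clear
  edge (5,13)–(11,17): clear
  edge (11,17)–(5,24): clear
  edge (5,24)–(2,21): clear
  edge (2,21)–(0,16): clear
  midpoint (33/2,37/2) outside
  → clear

FREE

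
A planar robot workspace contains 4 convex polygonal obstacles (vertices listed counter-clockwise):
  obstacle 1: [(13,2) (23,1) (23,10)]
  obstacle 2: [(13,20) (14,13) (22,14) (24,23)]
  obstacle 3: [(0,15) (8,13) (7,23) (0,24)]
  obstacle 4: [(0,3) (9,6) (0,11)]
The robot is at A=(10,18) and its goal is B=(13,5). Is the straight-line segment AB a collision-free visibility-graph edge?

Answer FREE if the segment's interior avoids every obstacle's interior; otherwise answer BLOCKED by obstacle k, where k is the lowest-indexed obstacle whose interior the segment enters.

FREE

Obstacle 1 [(13,2) (23,1) (23,10)]:
  edge (13,2)–(23,1): clear
  edge (23,1)–(23,10): clear
  edge (23,10)–(13,2): clear
  midpoint (23/2,23/2) outside
  → clear
Obstacle 2 [(13,20) (14,13) (22,14) (24,23)]:
  edge (13,20)–(14,13): clear
  edge (14,13)–(22,14): clear
  edge (22,14)–(24,23): clear
  edge (24,23)–(13,20): clear
  midpoint (23/2,23/2) outside
  → clear
Obstacle 3 [(0,15) (8,13) (7,23) (0,24)]:
  edge (0,15)–(8,13): clear
  edge (8,13)–(7,23): clear
  edge (7,23)–(0,24): clear
  edge (0,24)–(0,15): clear
  midpoint (23/2,23/2) outside
  → clear
Obstacle 4 [(0,3) (9,6) (0,11)]:
  edge (0,3)–(9,6): clear
  edge (9,6)–(0,11): clear
  edge (0,11)–(0,3): clear
  midpoint (23/2,23/2) outside
  → clear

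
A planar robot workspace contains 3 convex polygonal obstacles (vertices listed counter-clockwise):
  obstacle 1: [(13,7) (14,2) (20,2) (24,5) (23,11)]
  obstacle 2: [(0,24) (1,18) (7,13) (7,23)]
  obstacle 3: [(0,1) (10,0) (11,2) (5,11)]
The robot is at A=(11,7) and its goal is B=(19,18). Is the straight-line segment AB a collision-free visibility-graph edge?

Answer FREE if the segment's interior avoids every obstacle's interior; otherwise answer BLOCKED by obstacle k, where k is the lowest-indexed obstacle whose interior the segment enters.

Obstacle 1 [(13,7) (14,2) (20,2) (24,5) (23,11)]:
  edge (13,7)–(14,2): clear
  edge (14,2)–(20,2): clear
  edge (20,2)–(24,5): clear
  edge (24,5)–(23,11): clear
  edge (23,11)–(13,7): clear
  midpoint (15,25/2) outside
  → clear
Obstacle 2 [(0,24) (1,18) (7,13) (7,23)]:
  edge (0,24)–(1,18): clear
  edge (1,18)–(7,13): clear
  edge (7,13)–(7,23): clear
  edge (7,23)–(0,24): clear
  midpoint (15,25/2) outside
  → clear
Obstacle 3 [(0,1) (10,0) (11,2) (5,11)]:
  edge (0,1)–(10,0): clear
  edge (10,0)–(11,2): clear
  edge (11,2)–(5,11): clear
  edge (5,11)–(0,1): clear
  midpoint (15,25/2) outside
  → clear

FREE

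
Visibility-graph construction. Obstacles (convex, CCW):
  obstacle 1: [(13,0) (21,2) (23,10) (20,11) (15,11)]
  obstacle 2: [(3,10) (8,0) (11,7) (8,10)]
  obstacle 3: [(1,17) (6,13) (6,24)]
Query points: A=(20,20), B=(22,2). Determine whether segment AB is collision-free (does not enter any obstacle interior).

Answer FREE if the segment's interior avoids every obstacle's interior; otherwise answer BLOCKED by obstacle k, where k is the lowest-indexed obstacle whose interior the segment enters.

BLOCKED by obstacle 1

Obstacle 1 [(13,0) (21,2) (23,10) (20,11) (15,11)]:
  edge (13,0)–(21,2): clear
  edge (21,2)–(23,10): crosses AB
  edge (23,10)–(20,11): crosses AB
  edge (20,11)–(15,11): clear
  edge (15,11)–(13,0): clear
  → BLOCKED
Obstacle 2 [(3,10) (8,0) (11,7) (8,10)]:
  edge (3,10)–(8,0): clear
  edge (8,0)–(11,7): clear
  edge (11,7)–(8,10): clear
  edge (8,10)–(3,10): clear
  midpoint (21,11) outside
  → clear
Obstacle 3 [(1,17) (6,13) (6,24)]:
  edge (1,17)–(6,13): clear
  edge (6,13)–(6,24): clear
  edge (6,24)–(1,17): clear
  midpoint (21,11) outside
  → clear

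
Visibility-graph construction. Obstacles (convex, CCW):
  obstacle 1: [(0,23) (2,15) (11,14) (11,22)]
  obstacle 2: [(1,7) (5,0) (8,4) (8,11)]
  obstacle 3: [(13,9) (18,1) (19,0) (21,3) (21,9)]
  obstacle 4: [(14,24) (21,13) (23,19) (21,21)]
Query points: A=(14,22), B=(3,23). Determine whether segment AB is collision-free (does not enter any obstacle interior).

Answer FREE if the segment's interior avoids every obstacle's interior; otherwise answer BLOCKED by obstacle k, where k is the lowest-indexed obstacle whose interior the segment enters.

FREE

Obstacle 1 [(0,23) (2,15) (11,14) (11,22)]:
  edge (0,23)–(2,15): clear
  edge (2,15)–(11,14): clear
  edge (11,14)–(11,22): clear
  edge (11,22)–(0,23): clear
  midpoint (17/2,45/2) outside
  → clear
Obstacle 2 [(1,7) (5,0) (8,4) (8,11)]:
  edge (1,7)–(5,0): clear
  edge (5,0)–(8,4): clear
  edge (8,4)–(8,11): clear
  edge (8,11)–(1,7): clear
  midpoint (17/2,45/2) outside
  → clear
Obstacle 3 [(13,9) (18,1) (19,0) (21,3) (21,9)]:
  edge (13,9)–(18,1): clear
  edge (18,1)–(19,0): clear
  edge (19,0)–(21,3): clear
  edge (21,3)–(21,9): clear
  edge (21,9)–(13,9): clear
  midpoint (17/2,45/2) outside
  → clear
Obstacle 4 [(14,24) (21,13) (23,19) (21,21)]:
  edge (14,24)–(21,13): clear
  edge (21,13)–(23,19): clear
  edge (23,19)–(21,21): clear
  edge (21,21)–(14,24): clear
  midpoint (17/2,45/2) outside
  → clear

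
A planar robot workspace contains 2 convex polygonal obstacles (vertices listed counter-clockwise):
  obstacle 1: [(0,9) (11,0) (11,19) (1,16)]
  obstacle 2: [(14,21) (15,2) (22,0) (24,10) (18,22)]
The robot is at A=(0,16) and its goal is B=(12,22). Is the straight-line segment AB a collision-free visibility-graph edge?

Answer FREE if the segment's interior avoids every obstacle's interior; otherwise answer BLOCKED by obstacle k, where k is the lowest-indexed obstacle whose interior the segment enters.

Obstacle 1 [(0,9) (11,0) (11,19) (1,16)]:
  edge (0,9)–(11,0): clear
  edge (11,0)–(11,19): clear
  edge (11,19)–(1,16): clear
  edge (1,16)–(0,9): clear
  midpoint (6,19) outside
  → clear
Obstacle 2 [(14,21) (15,2) (22,0) (24,10) (18,22)]:
  edge (14,21)–(15,2): clear
  edge (15,2)–(22,0): clear
  edge (22,0)–(24,10): clear
  edge (24,10)–(18,22): clear
  edge (18,22)–(14,21): clear
  midpoint (6,19) outside
  → clear

FREE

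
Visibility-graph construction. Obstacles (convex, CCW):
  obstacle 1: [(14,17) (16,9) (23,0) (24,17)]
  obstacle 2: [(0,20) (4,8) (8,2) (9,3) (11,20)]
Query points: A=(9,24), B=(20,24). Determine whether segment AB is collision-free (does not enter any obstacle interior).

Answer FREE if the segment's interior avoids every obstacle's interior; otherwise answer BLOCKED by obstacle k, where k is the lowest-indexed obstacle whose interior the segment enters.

FREE

Obstacle 1 [(14,17) (16,9) (23,0) (24,17)]:
  edge (14,17)–(16,9): clear
  edge (16,9)–(23,0): clear
  edge (23,0)–(24,17): clear
  edge (24,17)–(14,17): clear
  midpoint (29/2,24) outside
  → clear
Obstacle 2 [(0,20) (4,8) (8,2) (9,3) (11,20)]:
  edge (0,20)–(4,8): clear
  edge (4,8)–(8,2): clear
  edge (8,2)–(9,3): clear
  edge (9,3)–(11,20): clear
  edge (11,20)–(0,20): clear
  midpoint (29/2,24) outside
  → clear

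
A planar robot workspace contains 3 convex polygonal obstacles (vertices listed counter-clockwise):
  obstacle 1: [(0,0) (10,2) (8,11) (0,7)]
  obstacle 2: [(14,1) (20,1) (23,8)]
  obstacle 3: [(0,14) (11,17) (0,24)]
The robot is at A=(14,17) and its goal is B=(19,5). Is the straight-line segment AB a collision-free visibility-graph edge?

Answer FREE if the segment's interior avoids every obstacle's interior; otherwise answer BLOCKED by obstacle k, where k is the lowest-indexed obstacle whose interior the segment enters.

Obstacle 1 [(0,0) (10,2) (8,11) (0,7)]:
  edge (0,0)–(10,2): clear
  edge (10,2)–(8,11): clear
  edge (8,11)–(0,7): clear
  edge (0,7)–(0,0): clear
  midpoint (33/2,11) outside
  → clear
Obstacle 2 [(14,1) (20,1) (23,8)]:
  edge (14,1)–(20,1): clear
  edge (20,1)–(23,8): clear
  edge (23,8)–(14,1): clear
  midpoint (33/2,11) outside
  → clear
Obstacle 3 [(0,14) (11,17) (0,24)]:
  edge (0,14)–(11,17): clear
  edge (11,17)–(0,24): clear
  edge (0,24)–(0,14): clear
  midpoint (33/2,11) outside
  → clear

FREE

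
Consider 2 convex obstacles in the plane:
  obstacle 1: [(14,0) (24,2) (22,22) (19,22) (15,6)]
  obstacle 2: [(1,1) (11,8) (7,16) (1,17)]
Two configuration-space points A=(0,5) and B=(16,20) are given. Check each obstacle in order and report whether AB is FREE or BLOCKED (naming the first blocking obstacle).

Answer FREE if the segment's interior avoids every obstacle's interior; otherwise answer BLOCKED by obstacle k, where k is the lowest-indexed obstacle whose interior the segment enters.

Obstacle 1 [(14,0) (24,2) (22,22) (19,22) (15,6)]:
  edge (14,0)–(24,2): clear
  edge (24,2)–(22,22): clear
  edge (22,22)–(19,22): clear
  edge (19,22)–(15,6): clear
  edge (15,6)–(14,0): clear
  midpoint (8,25/2) outside
  → clear
Obstacle 2 [(1,1) (11,8) (7,16) (1,17)]:
  edge (1,1)–(11,8): clear
  edge (11,8)–(7,16): crosses AB
  edge (7,16)–(1,17): clear
  edge (1,17)–(1,1): crosses AB
  → BLOCKED

BLOCKED by obstacle 2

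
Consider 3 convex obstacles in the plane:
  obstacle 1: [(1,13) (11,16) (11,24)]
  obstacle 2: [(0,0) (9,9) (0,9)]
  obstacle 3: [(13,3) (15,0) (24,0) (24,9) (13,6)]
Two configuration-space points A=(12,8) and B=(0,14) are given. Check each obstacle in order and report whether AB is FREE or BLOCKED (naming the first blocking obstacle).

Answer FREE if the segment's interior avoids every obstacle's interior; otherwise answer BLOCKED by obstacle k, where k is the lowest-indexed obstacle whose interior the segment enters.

Obstacle 1 [(1,13) (11,16) (11,24)]:
  edge (1,13)–(11,16): crosses AB
  edge (11,16)–(11,24): clear
  edge (11,24)–(1,13): crosses AB
  → BLOCKED
Obstacle 2 [(0,0) (9,9) (0,9)]:
  edge (0,0)–(9,9): clear
  edge (9,9)–(0,9): clear
  edge (0,9)–(0,0): clear
  midpoint (6,11) outside
  → clear
Obstacle 3 [(13,3) (15,0) (24,0) (24,9) (13,6)]:
  edge (13,3)–(15,0): clear
  edge (15,0)–(24,0): clear
  edge (24,0)–(24,9): clear
  edge (24,9)–(13,6): clear
  edge (13,6)–(13,3): clear
  midpoint (6,11) outside
  → clear

BLOCKED by obstacle 1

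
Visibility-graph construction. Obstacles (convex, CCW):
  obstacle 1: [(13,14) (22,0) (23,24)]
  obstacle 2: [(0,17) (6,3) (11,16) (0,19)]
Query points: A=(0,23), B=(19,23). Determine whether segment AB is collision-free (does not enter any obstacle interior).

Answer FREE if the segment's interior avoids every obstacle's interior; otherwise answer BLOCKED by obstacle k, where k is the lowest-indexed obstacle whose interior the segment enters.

Obstacle 1 [(13,14) (22,0) (23,24)]:
  edge (13,14)–(22,0): clear
  edge (22,0)–(23,24): clear
  edge (23,24)–(13,14): clear
  midpoint (19/2,23) outside
  → clear
Obstacle 2 [(0,17) (6,3) (11,16) (0,19)]:
  edge (0,17)–(6,3): clear
  edge (6,3)–(11,16): clear
  edge (11,16)–(0,19): clear
  edge (0,19)–(0,17): clear
  midpoint (19/2,23) outside
  → clear

FREE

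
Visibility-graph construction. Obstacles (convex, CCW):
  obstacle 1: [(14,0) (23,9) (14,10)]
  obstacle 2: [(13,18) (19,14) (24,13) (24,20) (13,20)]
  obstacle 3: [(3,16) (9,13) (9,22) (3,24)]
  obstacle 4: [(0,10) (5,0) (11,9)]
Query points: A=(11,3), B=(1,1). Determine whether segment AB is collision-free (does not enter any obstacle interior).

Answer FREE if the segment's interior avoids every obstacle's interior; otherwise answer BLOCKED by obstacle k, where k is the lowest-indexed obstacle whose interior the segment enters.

Obstacle 1 [(14,0) (23,9) (14,10)]:
  edge (14,0)–(23,9): clear
  edge (23,9)–(14,10): clear
  edge (14,10)–(14,0): clear
  midpoint (6,2) outside
  → clear
Obstacle 2 [(13,18) (19,14) (24,13) (24,20) (13,20)]:
  edge (13,18)–(19,14): clear
  edge (19,14)–(24,13): clear
  edge (24,13)–(24,20): clear
  edge (24,20)–(13,20): clear
  edge (13,20)–(13,18): clear
  midpoint (6,2) outside
  → clear
Obstacle 3 [(3,16) (9,13) (9,22) (3,24)]:
  edge (3,16)–(9,13): clear
  edge (9,13)–(9,22): clear
  edge (9,22)–(3,24): clear
  edge (3,24)–(3,16): clear
  midpoint (6,2) outside
  → clear
Obstacle 4 [(0,10) (5,0) (11,9)]:
  edge (0,10)–(5,0): crosses AB
  edge (5,0)–(11,9): crosses AB
  edge (11,9)–(0,10): clear
  → BLOCKED

BLOCKED by obstacle 4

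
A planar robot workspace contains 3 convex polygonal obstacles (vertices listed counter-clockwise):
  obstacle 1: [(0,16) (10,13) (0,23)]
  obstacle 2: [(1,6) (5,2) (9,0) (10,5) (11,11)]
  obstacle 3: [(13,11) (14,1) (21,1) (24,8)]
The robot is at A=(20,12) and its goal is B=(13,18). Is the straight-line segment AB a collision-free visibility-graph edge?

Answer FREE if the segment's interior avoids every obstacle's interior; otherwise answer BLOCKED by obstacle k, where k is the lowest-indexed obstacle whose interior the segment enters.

Obstacle 1 [(0,16) (10,13) (0,23)]:
  edge (0,16)–(10,13): clear
  edge (10,13)–(0,23): clear
  edge (0,23)–(0,16): clear
  midpoint (33/2,15) outside
  → clear
Obstacle 2 [(1,6) (5,2) (9,0) (10,5) (11,11)]:
  edge (1,6)–(5,2): clear
  edge (5,2)–(9,0): clear
  edge (9,0)–(10,5): clear
  edge (10,5)–(11,11): clear
  edge (11,11)–(1,6): clear
  midpoint (33/2,15) outside
  → clear
Obstacle 3 [(13,11) (14,1) (21,1) (24,8)]:
  edge (13,11)–(14,1): clear
  edge (14,1)–(21,1): clear
  edge (21,1)–(24,8): clear
  edge (24,8)–(13,11): clear
  midpoint (33/2,15) outside
  → clear

FREE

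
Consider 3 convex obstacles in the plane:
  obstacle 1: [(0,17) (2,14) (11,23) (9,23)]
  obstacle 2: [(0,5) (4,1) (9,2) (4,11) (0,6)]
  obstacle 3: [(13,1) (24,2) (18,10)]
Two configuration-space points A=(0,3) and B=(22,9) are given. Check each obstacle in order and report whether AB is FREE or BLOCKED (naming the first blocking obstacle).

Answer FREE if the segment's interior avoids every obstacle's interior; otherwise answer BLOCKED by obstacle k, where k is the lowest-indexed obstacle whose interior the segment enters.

Obstacle 1 [(0,17) (2,14) (11,23) (9,23)]:
  edge (0,17)–(2,14): clear
  edge (2,14)–(11,23): clear
  edge (11,23)–(9,23): clear
  edge (9,23)–(0,17): clear
  midpoint (11,6) outside
  → clear
Obstacle 2 [(0,5) (4,1) (9,2) (4,11) (0,6)]:
  edge (0,5)–(4,1): crosses AB
  edge (4,1)–(9,2): clear
  edge (9,2)–(4,11): crosses AB
  edge (4,11)–(0,6): clear
  edge (0,6)–(0,5): clear
  → BLOCKED
Obstacle 3 [(13,1) (24,2) (18,10)]:
  edge (13,1)–(24,2): clear
  edge (24,2)–(18,10): crosses AB
  edge (18,10)–(13,1): crosses AB
  → BLOCKED

BLOCKED by obstacle 2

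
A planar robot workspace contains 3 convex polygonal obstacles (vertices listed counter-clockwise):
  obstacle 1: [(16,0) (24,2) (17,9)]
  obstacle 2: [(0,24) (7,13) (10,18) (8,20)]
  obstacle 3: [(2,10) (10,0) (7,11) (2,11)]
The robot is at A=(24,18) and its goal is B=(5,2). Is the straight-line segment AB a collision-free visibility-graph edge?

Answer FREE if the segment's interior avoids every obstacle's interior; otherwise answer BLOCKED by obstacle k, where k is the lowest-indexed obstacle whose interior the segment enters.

Obstacle 1 [(16,0) (24,2) (17,9)]:
  edge (16,0)–(24,2): clear
  edge (24,2)–(17,9): clear
  edge (17,9)–(16,0): clear
  midpoint (29/2,10) outside
  → clear
Obstacle 2 [(0,24) (7,13) (10,18) (8,20)]:
  edge (0,24)–(7,13): clear
  edge (7,13)–(10,18): clear
  edge (10,18)–(8,20): clear
  edge (8,20)–(0,24): clear
  midpoint (29/2,10) outside
  → clear
Obstacle 3 [(2,10) (10,0) (7,11) (2,11)]:
  edge (2,10)–(10,0): crosses AB
  edge (10,0)–(7,11): crosses AB
  edge (7,11)–(2,11): clear
  edge (2,11)–(2,10): clear
  → BLOCKED

BLOCKED by obstacle 3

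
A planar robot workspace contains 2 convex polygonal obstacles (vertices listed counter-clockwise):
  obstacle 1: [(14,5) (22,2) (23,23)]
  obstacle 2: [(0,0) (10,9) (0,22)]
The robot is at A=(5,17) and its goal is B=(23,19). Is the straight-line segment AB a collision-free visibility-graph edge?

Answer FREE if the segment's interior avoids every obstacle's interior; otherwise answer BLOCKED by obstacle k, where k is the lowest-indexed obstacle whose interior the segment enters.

BLOCKED by obstacle 1

Obstacle 1 [(14,5) (22,2) (23,23)]:
  edge (14,5)–(22,2): clear
  edge (22,2)–(23,23): crosses AB
  edge (23,23)–(14,5): crosses AB
  → BLOCKED
Obstacle 2 [(0,0) (10,9) (0,22)]:
  edge (0,0)–(10,9): clear
  edge (10,9)–(0,22): clear
  edge (0,22)–(0,0): clear
  midpoint (14,18) outside
  → clear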